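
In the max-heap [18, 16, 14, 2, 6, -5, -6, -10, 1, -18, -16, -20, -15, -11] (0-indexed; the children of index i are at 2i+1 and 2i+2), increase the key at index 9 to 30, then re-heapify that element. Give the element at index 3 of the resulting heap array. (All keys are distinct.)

2

set index 9 from -18 to 30 → [18, 16, 14, 2, 6, -5, -6, -10, 1, 30, -16, -20, -15, -11]
30 > parent 6 at index 4, swap → [18, 16, 14, 2, 30, -5, -6, -10, 1, 6, -16, -20, -15, -11]
30 > parent 16 at index 1, swap → [18, 30, 14, 2, 16, -5, -6, -10, 1, 6, -16, -20, -15, -11]
30 > parent 18 at index 0, swap → [30, 18, 14, 2, 16, -5, -6, -10, 1, 6, -16, -20, -15, -11]
resulting array: [30, 18, 14, 2, 16, -5, -6, -10, 1, 6, -16, -20, -15, -11]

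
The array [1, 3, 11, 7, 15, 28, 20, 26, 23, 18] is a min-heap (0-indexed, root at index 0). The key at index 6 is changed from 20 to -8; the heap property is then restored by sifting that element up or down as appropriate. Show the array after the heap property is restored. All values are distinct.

[-8, 3, 1, 7, 15, 28, 11, 26, 23, 18]

set index 6 from 20 to -8 → [1, 3, 11, 7, 15, 28, -8, 26, 23, 18]
-8 < parent 11 at index 2, swap → [1, 3, -8, 7, 15, 28, 11, 26, 23, 18]
-8 < parent 1 at index 0, swap → [-8, 3, 1, 7, 15, 28, 11, 26, 23, 18]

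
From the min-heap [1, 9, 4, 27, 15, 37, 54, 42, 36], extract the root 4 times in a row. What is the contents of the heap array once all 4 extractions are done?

[27, 37, 36, 54, 42]

extract-min #1 returns 1:
  remove root 1; move last element 36 to root → [36, 9, 4, 27, 15, 37, 54, 42]
  36 vs smaller child 4 at index 2, swap → [4, 9, 36, 27, 15, 37, 54, 42]
extract-min #2 returns 4:
  remove root 4; move last element 42 to root → [42, 9, 36, 27, 15, 37, 54]
  42 vs smaller child 9 at index 1, swap → [9, 42, 36, 27, 15, 37, 54]
  42 vs smaller child 15 at index 4, swap → [9, 15, 36, 27, 42, 37, 54]
extract-min #3 returns 9:
  remove root 9; move last element 54 to root → [54, 15, 36, 27, 42, 37]
  54 vs smaller child 15 at index 1, swap → [15, 54, 36, 27, 42, 37]
  54 vs smaller child 27 at index 3, swap → [15, 27, 36, 54, 42, 37]
extract-min #4 returns 15:
  remove root 15; move last element 37 to root → [37, 27, 36, 54, 42]
  37 vs smaller child 27 at index 1, swap → [27, 37, 36, 54, 42]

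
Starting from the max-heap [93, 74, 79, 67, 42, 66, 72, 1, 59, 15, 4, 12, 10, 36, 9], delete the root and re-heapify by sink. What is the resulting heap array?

[79, 74, 72, 67, 42, 66, 36, 1, 59, 15, 4, 12, 10, 9]

remove root 93; move last element 9 to root → [9, 74, 79, 67, 42, 66, 72, 1, 59, 15, 4, 12, 10, 36]
9 vs larger child 79 at index 2, swap → [79, 74, 9, 67, 42, 66, 72, 1, 59, 15, 4, 12, 10, 36]
9 vs larger child 72 at index 6, swap → [79, 74, 72, 67, 42, 66, 9, 1, 59, 15, 4, 12, 10, 36]
9 vs only child 36 at index 13, swap → [79, 74, 72, 67, 42, 66, 36, 1, 59, 15, 4, 12, 10, 9]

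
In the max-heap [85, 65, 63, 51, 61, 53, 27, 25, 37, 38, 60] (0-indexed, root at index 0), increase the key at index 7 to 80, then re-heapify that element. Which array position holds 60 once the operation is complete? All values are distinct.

set index 7 from 25 to 80 → [85, 65, 63, 51, 61, 53, 27, 80, 37, 38, 60]
80 > parent 51 at index 3, swap → [85, 65, 63, 80, 61, 53, 27, 51, 37, 38, 60]
80 > parent 65 at index 1, swap → [85, 80, 63, 65, 61, 53, 27, 51, 37, 38, 60]
resulting array: [85, 80, 63, 65, 61, 53, 27, 51, 37, 38, 60]

10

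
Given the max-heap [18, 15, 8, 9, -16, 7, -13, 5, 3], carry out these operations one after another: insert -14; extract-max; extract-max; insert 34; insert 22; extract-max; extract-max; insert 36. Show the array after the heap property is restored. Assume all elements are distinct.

insert -14:
  append -14 at index 9 → [18, 15, 8, 9, -16, 7, -13, 5, 3, -14]
  -14 > parent -16 at index 4, swap → [18, 15, 8, 9, -14, 7, -13, 5, 3, -16]
extract-max → returns 18:
  remove root 18; move last element -16 to root → [-16, 15, 8, 9, -14, 7, -13, 5, 3]
  -16 vs larger child 15 at index 1, swap → [15, -16, 8, 9, -14, 7, -13, 5, 3]
  -16 vs larger child 9 at index 3, swap → [15, 9, 8, -16, -14, 7, -13, 5, 3]
  -16 vs larger child 5 at index 7, swap → [15, 9, 8, 5, -14, 7, -13, -16, 3]
extract-max → returns 15:
  remove root 15; move last element 3 to root → [3, 9, 8, 5, -14, 7, -13, -16]
  3 vs larger child 9 at index 1, swap → [9, 3, 8, 5, -14, 7, -13, -16]
  3 vs larger child 5 at index 3, swap → [9, 5, 8, 3, -14, 7, -13, -16]
insert 34:
  append 34 at index 8 → [9, 5, 8, 3, -14, 7, -13, -16, 34]
  34 > parent 3 at index 3, swap → [9, 5, 8, 34, -14, 7, -13, -16, 3]
  34 > parent 5 at index 1, swap → [9, 34, 8, 5, -14, 7, -13, -16, 3]
  34 > parent 9 at index 0, swap → [34, 9, 8, 5, -14, 7, -13, -16, 3]
insert 22:
  append 22 at index 9 → [34, 9, 8, 5, -14, 7, -13, -16, 3, 22]
  22 > parent -14 at index 4, swap → [34, 9, 8, 5, 22, 7, -13, -16, 3, -14]
  22 > parent 9 at index 1, swap → [34, 22, 8, 5, 9, 7, -13, -16, 3, -14]
extract-max → returns 34:
  remove root 34; move last element -14 to root → [-14, 22, 8, 5, 9, 7, -13, -16, 3]
  -14 vs larger child 22 at index 1, swap → [22, -14, 8, 5, 9, 7, -13, -16, 3]
  -14 vs larger child 9 at index 4, swap → [22, 9, 8, 5, -14, 7, -13, -16, 3]
extract-max → returns 22:
  remove root 22; move last element 3 to root → [3, 9, 8, 5, -14, 7, -13, -16]
  3 vs larger child 9 at index 1, swap → [9, 3, 8, 5, -14, 7, -13, -16]
  3 vs larger child 5 at index 3, swap → [9, 5, 8, 3, -14, 7, -13, -16]
insert 36:
  append 36 at index 8 → [9, 5, 8, 3, -14, 7, -13, -16, 36]
  36 > parent 3 at index 3, swap → [9, 5, 8, 36, -14, 7, -13, -16, 3]
  36 > parent 5 at index 1, swap → [9, 36, 8, 5, -14, 7, -13, -16, 3]
  36 > parent 9 at index 0, swap → [36, 9, 8, 5, -14, 7, -13, -16, 3]

[36, 9, 8, 5, -14, 7, -13, -16, 3]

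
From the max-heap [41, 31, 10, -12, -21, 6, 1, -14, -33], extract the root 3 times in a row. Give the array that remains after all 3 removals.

extract-max #1 returns 41:
  remove root 41; move last element -33 to root → [-33, 31, 10, -12, -21, 6, 1, -14]
  -33 vs larger child 31 at index 1, swap → [31, -33, 10, -12, -21, 6, 1, -14]
  -33 vs larger child -12 at index 3, swap → [31, -12, 10, -33, -21, 6, 1, -14]
  -33 vs only child -14 at index 7, swap → [31, -12, 10, -14, -21, 6, 1, -33]
extract-max #2 returns 31:
  remove root 31; move last element -33 to root → [-33, -12, 10, -14, -21, 6, 1]
  -33 vs larger child 10 at index 2, swap → [10, -12, -33, -14, -21, 6, 1]
  -33 vs larger child 6 at index 5, swap → [10, -12, 6, -14, -21, -33, 1]
extract-max #3 returns 10:
  remove root 10; move last element 1 to root → [1, -12, 6, -14, -21, -33]
  1 vs larger child 6 at index 2, swap → [6, -12, 1, -14, -21, -33]

[6, -12, 1, -14, -21, -33]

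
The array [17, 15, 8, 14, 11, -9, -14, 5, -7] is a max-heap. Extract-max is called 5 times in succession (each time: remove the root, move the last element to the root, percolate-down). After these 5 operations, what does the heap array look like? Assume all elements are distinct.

extract-max #1 returns 17:
  remove root 17; move last element -7 to root → [-7, 15, 8, 14, 11, -9, -14, 5]
  -7 vs larger child 15 at index 1, swap → [15, -7, 8, 14, 11, -9, -14, 5]
  -7 vs larger child 14 at index 3, swap → [15, 14, 8, -7, 11, -9, -14, 5]
  -7 vs only child 5 at index 7, swap → [15, 14, 8, 5, 11, -9, -14, -7]
extract-max #2 returns 15:
  remove root 15; move last element -7 to root → [-7, 14, 8, 5, 11, -9, -14]
  -7 vs larger child 14 at index 1, swap → [14, -7, 8, 5, 11, -9, -14]
  -7 vs larger child 11 at index 4, swap → [14, 11, 8, 5, -7, -9, -14]
extract-max #3 returns 14:
  remove root 14; move last element -14 to root → [-14, 11, 8, 5, -7, -9]
  -14 vs larger child 11 at index 1, swap → [11, -14, 8, 5, -7, -9]
  -14 vs larger child 5 at index 3, swap → [11, 5, 8, -14, -7, -9]
extract-max #4 returns 11:
  remove root 11; move last element -9 to root → [-9, 5, 8, -14, -7]
  -9 vs larger child 8 at index 2, swap → [8, 5, -9, -14, -7]
extract-max #5 returns 8:
  remove root 8; move last element -7 to root → [-7, 5, -9, -14]
  -7 vs larger child 5 at index 1, swap → [5, -7, -9, -14]

[5, -7, -9, -14]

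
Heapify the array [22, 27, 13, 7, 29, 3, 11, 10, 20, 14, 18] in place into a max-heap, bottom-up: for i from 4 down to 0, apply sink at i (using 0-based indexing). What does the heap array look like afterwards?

sift down from index 4: already satisfies heap property
sift down from index 3:
  7 vs larger child 20 at index 8, swap → [22, 27, 13, 20, 29, 3, 11, 10, 7, 14, 18]
sift down from index 2: already satisfies heap property
sift down from index 1:
  27 vs larger child 29 at index 4, swap → [22, 29, 13, 20, 27, 3, 11, 10, 7, 14, 18]
sift down from index 0:
  22 vs larger child 29 at index 1, swap → [29, 22, 13, 20, 27, 3, 11, 10, 7, 14, 18]
  22 vs larger child 27 at index 4, swap → [29, 27, 13, 20, 22, 3, 11, 10, 7, 14, 18]

[29, 27, 13, 20, 22, 3, 11, 10, 7, 14, 18]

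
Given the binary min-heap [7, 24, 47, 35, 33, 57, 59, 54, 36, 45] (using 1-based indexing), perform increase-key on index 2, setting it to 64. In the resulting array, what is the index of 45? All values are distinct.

set index 2 from 24 to 64 → [7, 64, 47, 35, 33, 57, 59, 54, 36, 45]
64 vs smaller child 33 at index 5, swap → [7, 33, 47, 35, 64, 57, 59, 54, 36, 45]
64 vs only child 45 at index 10, swap → [7, 33, 47, 35, 45, 57, 59, 54, 36, 64]
resulting array: [7, 33, 47, 35, 45, 57, 59, 54, 36, 64]

5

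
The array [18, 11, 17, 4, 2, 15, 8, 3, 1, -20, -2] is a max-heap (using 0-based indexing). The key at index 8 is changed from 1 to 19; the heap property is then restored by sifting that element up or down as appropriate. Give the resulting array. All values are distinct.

[19, 18, 17, 11, 2, 15, 8, 3, 4, -20, -2]

set index 8 from 1 to 19 → [18, 11, 17, 4, 2, 15, 8, 3, 19, -20, -2]
19 > parent 4 at index 3, swap → [18, 11, 17, 19, 2, 15, 8, 3, 4, -20, -2]
19 > parent 11 at index 1, swap → [18, 19, 17, 11, 2, 15, 8, 3, 4, -20, -2]
19 > parent 18 at index 0, swap → [19, 18, 17, 11, 2, 15, 8, 3, 4, -20, -2]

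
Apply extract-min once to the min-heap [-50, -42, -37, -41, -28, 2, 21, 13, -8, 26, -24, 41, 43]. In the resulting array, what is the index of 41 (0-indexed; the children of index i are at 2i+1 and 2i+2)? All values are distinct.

11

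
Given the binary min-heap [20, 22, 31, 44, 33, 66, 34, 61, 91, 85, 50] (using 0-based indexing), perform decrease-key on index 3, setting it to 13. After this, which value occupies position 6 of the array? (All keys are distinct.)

34

set index 3 from 44 to 13 → [20, 22, 31, 13, 33, 66, 34, 61, 91, 85, 50]
13 < parent 22 at index 1, swap → [20, 13, 31, 22, 33, 66, 34, 61, 91, 85, 50]
13 < parent 20 at index 0, swap → [13, 20, 31, 22, 33, 66, 34, 61, 91, 85, 50]
resulting array: [13, 20, 31, 22, 33, 66, 34, 61, 91, 85, 50]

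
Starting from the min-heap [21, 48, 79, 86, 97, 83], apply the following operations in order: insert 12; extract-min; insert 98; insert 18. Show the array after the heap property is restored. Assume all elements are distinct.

insert 12:
  append 12 at index 6 → [21, 48, 79, 86, 97, 83, 12]
  12 < parent 79 at index 2, swap → [21, 48, 12, 86, 97, 83, 79]
  12 < parent 21 at index 0, swap → [12, 48, 21, 86, 97, 83, 79]
extract-min → returns 12:
  remove root 12; move last element 79 to root → [79, 48, 21, 86, 97, 83]
  79 vs smaller child 21 at index 2, swap → [21, 48, 79, 86, 97, 83]
insert 98:
  append 98 at index 6 → [21, 48, 79, 86, 97, 83, 98] (no swap needed)
insert 18:
  append 18 at index 7 → [21, 48, 79, 86, 97, 83, 98, 18]
  18 < parent 86 at index 3, swap → [21, 48, 79, 18, 97, 83, 98, 86]
  18 < parent 48 at index 1, swap → [21, 18, 79, 48, 97, 83, 98, 86]
  18 < parent 21 at index 0, swap → [18, 21, 79, 48, 97, 83, 98, 86]

[18, 21, 79, 48, 97, 83, 98, 86]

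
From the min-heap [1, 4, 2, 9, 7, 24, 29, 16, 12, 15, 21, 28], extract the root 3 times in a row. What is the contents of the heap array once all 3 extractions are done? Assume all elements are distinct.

extract-min #1 returns 1:
  remove root 1; move last element 28 to root → [28, 4, 2, 9, 7, 24, 29, 16, 12, 15, 21]
  28 vs smaller child 2 at index 2, swap → [2, 4, 28, 9, 7, 24, 29, 16, 12, 15, 21]
  28 vs smaller child 24 at index 5, swap → [2, 4, 24, 9, 7, 28, 29, 16, 12, 15, 21]
extract-min #2 returns 2:
  remove root 2; move last element 21 to root → [21, 4, 24, 9, 7, 28, 29, 16, 12, 15]
  21 vs smaller child 4 at index 1, swap → [4, 21, 24, 9, 7, 28, 29, 16, 12, 15]
  21 vs smaller child 7 at index 4, swap → [4, 7, 24, 9, 21, 28, 29, 16, 12, 15]
  21 vs only child 15 at index 9, swap → [4, 7, 24, 9, 15, 28, 29, 16, 12, 21]
extract-min #3 returns 4:
  remove root 4; move last element 21 to root → [21, 7, 24, 9, 15, 28, 29, 16, 12]
  21 vs smaller child 7 at index 1, swap → [7, 21, 24, 9, 15, 28, 29, 16, 12]
  21 vs smaller child 9 at index 3, swap → [7, 9, 24, 21, 15, 28, 29, 16, 12]
  21 vs smaller child 12 at index 8, swap → [7, 9, 24, 12, 15, 28, 29, 16, 21]

[7, 9, 24, 12, 15, 28, 29, 16, 21]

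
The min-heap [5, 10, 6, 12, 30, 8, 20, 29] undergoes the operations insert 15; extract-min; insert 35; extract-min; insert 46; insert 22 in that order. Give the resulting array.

[8, 10, 15, 12, 22, 35, 20, 29, 46, 30]

insert 15:
  append 15 at index 8 → [5, 10, 6, 12, 30, 8, 20, 29, 15] (no swap needed)
extract-min → returns 5:
  remove root 5; move last element 15 to root → [15, 10, 6, 12, 30, 8, 20, 29]
  15 vs smaller child 6 at index 2, swap → [6, 10, 15, 12, 30, 8, 20, 29]
  15 vs smaller child 8 at index 5, swap → [6, 10, 8, 12, 30, 15, 20, 29]
insert 35:
  append 35 at index 8 → [6, 10, 8, 12, 30, 15, 20, 29, 35] (no swap needed)
extract-min → returns 6:
  remove root 6; move last element 35 to root → [35, 10, 8, 12, 30, 15, 20, 29]
  35 vs smaller child 8 at index 2, swap → [8, 10, 35, 12, 30, 15, 20, 29]
  35 vs smaller child 15 at index 5, swap → [8, 10, 15, 12, 30, 35, 20, 29]
insert 46:
  append 46 at index 8 → [8, 10, 15, 12, 30, 35, 20, 29, 46] (no swap needed)
insert 22:
  append 22 at index 9 → [8, 10, 15, 12, 30, 35, 20, 29, 46, 22]
  22 < parent 30 at index 4, swap → [8, 10, 15, 12, 22, 35, 20, 29, 46, 30]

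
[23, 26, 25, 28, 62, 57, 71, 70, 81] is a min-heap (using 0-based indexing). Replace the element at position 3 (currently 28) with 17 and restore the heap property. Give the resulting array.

[17, 23, 25, 26, 62, 57, 71, 70, 81]

set index 3 from 28 to 17 → [23, 26, 25, 17, 62, 57, 71, 70, 81]
17 < parent 26 at index 1, swap → [23, 17, 25, 26, 62, 57, 71, 70, 81]
17 < parent 23 at index 0, swap → [17, 23, 25, 26, 62, 57, 71, 70, 81]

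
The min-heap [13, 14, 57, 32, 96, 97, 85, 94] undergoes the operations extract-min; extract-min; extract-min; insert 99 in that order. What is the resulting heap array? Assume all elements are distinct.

[57, 85, 97, 94, 96, 99]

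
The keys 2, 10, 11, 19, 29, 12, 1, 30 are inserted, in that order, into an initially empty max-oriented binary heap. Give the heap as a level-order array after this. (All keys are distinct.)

Insert 2:
  append 2 at index 0 → [2] (no swap needed)
Insert 10:
  append 10 at index 1 → [2, 10]
  10 > parent 2 at index 0, swap → [10, 2]
Insert 11:
  append 11 at index 2 → [10, 2, 11]
  11 > parent 10 at index 0, swap → [11, 2, 10]
Insert 19:
  append 19 at index 3 → [11, 2, 10, 19]
  19 > parent 2 at index 1, swap → [11, 19, 10, 2]
  19 > parent 11 at index 0, swap → [19, 11, 10, 2]
Insert 29:
  append 29 at index 4 → [19, 11, 10, 2, 29]
  29 > parent 11 at index 1, swap → [19, 29, 10, 2, 11]
  29 > parent 19 at index 0, swap → [29, 19, 10, 2, 11]
Insert 12:
  append 12 at index 5 → [29, 19, 10, 2, 11, 12]
  12 > parent 10 at index 2, swap → [29, 19, 12, 2, 11, 10]
Insert 1:
  append 1 at index 6 → [29, 19, 12, 2, 11, 10, 1] (no swap needed)
Insert 30:
  append 30 at index 7 → [29, 19, 12, 2, 11, 10, 1, 30]
  30 > parent 2 at index 3, swap → [29, 19, 12, 30, 11, 10, 1, 2]
  30 > parent 19 at index 1, swap → [29, 30, 12, 19, 11, 10, 1, 2]
  30 > parent 29 at index 0, swap → [30, 29, 12, 19, 11, 10, 1, 2]

[30, 29, 12, 19, 11, 10, 1, 2]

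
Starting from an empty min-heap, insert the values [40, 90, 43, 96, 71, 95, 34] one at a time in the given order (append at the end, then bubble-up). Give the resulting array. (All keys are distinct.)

[34, 71, 40, 96, 90, 95, 43]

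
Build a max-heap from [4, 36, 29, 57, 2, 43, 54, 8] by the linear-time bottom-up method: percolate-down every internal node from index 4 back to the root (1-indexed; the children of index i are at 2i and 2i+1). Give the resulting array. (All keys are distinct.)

sift down from index 4: already satisfies heap property
sift down from index 3:
  29 vs larger child 54 at index 7, swap → [4, 36, 54, 57, 2, 43, 29, 8]
sift down from index 2:
  36 vs larger child 57 at index 4, swap → [4, 57, 54, 36, 2, 43, 29, 8]
sift down from index 1:
  4 vs larger child 57 at index 2, swap → [57, 4, 54, 36, 2, 43, 29, 8]
  4 vs larger child 36 at index 4, swap → [57, 36, 54, 4, 2, 43, 29, 8]
  4 vs only child 8 at index 8, swap → [57, 36, 54, 8, 2, 43, 29, 4]

[57, 36, 54, 8, 2, 43, 29, 4]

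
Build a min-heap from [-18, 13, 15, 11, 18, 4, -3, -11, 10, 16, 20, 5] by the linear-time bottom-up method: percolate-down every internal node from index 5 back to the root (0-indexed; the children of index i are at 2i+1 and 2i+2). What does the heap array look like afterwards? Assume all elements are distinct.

[-18, -11, -3, 10, 16, 4, 15, 11, 13, 18, 20, 5]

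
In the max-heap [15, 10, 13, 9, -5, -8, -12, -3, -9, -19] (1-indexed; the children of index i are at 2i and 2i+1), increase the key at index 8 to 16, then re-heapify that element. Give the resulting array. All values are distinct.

set index 8 from -3 to 16 → [15, 10, 13, 9, -5, -8, -12, 16, -9, -19]
16 > parent 9 at index 4, swap → [15, 10, 13, 16, -5, -8, -12, 9, -9, -19]
16 > parent 10 at index 2, swap → [15, 16, 13, 10, -5, -8, -12, 9, -9, -19]
16 > parent 15 at index 1, swap → [16, 15, 13, 10, -5, -8, -12, 9, -9, -19]

[16, 15, 13, 10, -5, -8, -12, 9, -9, -19]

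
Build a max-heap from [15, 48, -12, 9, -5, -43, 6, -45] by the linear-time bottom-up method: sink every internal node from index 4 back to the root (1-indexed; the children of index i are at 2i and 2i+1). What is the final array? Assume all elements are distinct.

[48, 15, 6, 9, -5, -43, -12, -45]

sift down from index 4: already satisfies heap property
sift down from index 3:
  -12 vs larger child 6 at index 7, swap → [15, 48, 6, 9, -5, -43, -12, -45]
sift down from index 2: already satisfies heap property
sift down from index 1:
  15 vs larger child 48 at index 2, swap → [48, 15, 6, 9, -5, -43, -12, -45]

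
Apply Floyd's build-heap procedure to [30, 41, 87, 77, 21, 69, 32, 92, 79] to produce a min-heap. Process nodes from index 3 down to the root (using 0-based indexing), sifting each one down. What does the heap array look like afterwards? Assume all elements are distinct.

sift down from index 3: already satisfies heap property
sift down from index 2:
  87 vs smaller child 32 at index 6, swap → [30, 41, 32, 77, 21, 69, 87, 92, 79]
sift down from index 1:
  41 vs smaller child 21 at index 4, swap → [30, 21, 32, 77, 41, 69, 87, 92, 79]
sift down from index 0:
  30 vs smaller child 21 at index 1, swap → [21, 30, 32, 77, 41, 69, 87, 92, 79]

[21, 30, 32, 77, 41, 69, 87, 92, 79]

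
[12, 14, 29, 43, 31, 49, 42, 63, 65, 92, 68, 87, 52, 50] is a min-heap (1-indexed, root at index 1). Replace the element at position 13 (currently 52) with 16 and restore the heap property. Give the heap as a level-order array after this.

set index 13 from 52 to 16 → [12, 14, 29, 43, 31, 49, 42, 63, 65, 92, 68, 87, 16, 50]
16 < parent 49 at index 6, swap → [12, 14, 29, 43, 31, 16, 42, 63, 65, 92, 68, 87, 49, 50]
16 < parent 29 at index 3, swap → [12, 14, 16, 43, 31, 29, 42, 63, 65, 92, 68, 87, 49, 50]

[12, 14, 16, 43, 31, 29, 42, 63, 65, 92, 68, 87, 49, 50]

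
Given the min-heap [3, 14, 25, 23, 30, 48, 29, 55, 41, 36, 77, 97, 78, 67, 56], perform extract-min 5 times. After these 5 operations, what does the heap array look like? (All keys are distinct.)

[30, 36, 48, 41, 67, 97, 78, 55, 56, 77]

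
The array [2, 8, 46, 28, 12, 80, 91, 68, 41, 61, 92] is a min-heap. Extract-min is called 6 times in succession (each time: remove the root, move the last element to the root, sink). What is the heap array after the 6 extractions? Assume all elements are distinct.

extract-min #1 returns 2:
  remove root 2; move last element 92 to root → [92, 8, 46, 28, 12, 80, 91, 68, 41, 61]
  92 vs smaller child 8 at index 1, swap → [8, 92, 46, 28, 12, 80, 91, 68, 41, 61]
  92 vs smaller child 12 at index 4, swap → [8, 12, 46, 28, 92, 80, 91, 68, 41, 61]
  92 vs only child 61 at index 9, swap → [8, 12, 46, 28, 61, 80, 91, 68, 41, 92]
extract-min #2 returns 8:
  remove root 8; move last element 92 to root → [92, 12, 46, 28, 61, 80, 91, 68, 41]
  92 vs smaller child 12 at index 1, swap → [12, 92, 46, 28, 61, 80, 91, 68, 41]
  92 vs smaller child 28 at index 3, swap → [12, 28, 46, 92, 61, 80, 91, 68, 41]
  92 vs smaller child 41 at index 8, swap → [12, 28, 46, 41, 61, 80, 91, 68, 92]
extract-min #3 returns 12:
  remove root 12; move last element 92 to root → [92, 28, 46, 41, 61, 80, 91, 68]
  92 vs smaller child 28 at index 1, swap → [28, 92, 46, 41, 61, 80, 91, 68]
  92 vs smaller child 41 at index 3, swap → [28, 41, 46, 92, 61, 80, 91, 68]
  92 vs only child 68 at index 7, swap → [28, 41, 46, 68, 61, 80, 91, 92]
extract-min #4 returns 28:
  remove root 28; move last element 92 to root → [92, 41, 46, 68, 61, 80, 91]
  92 vs smaller child 41 at index 1, swap → [41, 92, 46, 68, 61, 80, 91]
  92 vs smaller child 61 at index 4, swap → [41, 61, 46, 68, 92, 80, 91]
extract-min #5 returns 41:
  remove root 41; move last element 91 to root → [91, 61, 46, 68, 92, 80]
  91 vs smaller child 46 at index 2, swap → [46, 61, 91, 68, 92, 80]
  91 vs only child 80 at index 5, swap → [46, 61, 80, 68, 92, 91]
extract-min #6 returns 46:
  remove root 46; move last element 91 to root → [91, 61, 80, 68, 92]
  91 vs smaller child 61 at index 1, swap → [61, 91, 80, 68, 92]
  91 vs smaller child 68 at index 3, swap → [61, 68, 80, 91, 92]

[61, 68, 80, 91, 92]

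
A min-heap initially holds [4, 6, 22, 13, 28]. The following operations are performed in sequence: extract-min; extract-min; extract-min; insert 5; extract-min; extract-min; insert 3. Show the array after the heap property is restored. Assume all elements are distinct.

[3, 28]

extract-min → returns 4:
  remove root 4; move last element 28 to root → [28, 6, 22, 13]
  28 vs smaller child 6 at index 1, swap → [6, 28, 22, 13]
  28 vs only child 13 at index 3, swap → [6, 13, 22, 28]
extract-min → returns 6:
  remove root 6; move last element 28 to root → [28, 13, 22]
  28 vs smaller child 13 at index 1, swap → [13, 28, 22]
extract-min → returns 13:
  remove root 13; move last element 22 to root → [22, 28] (no swap needed)
insert 5:
  append 5 at index 2 → [22, 28, 5]
  5 < parent 22 at index 0, swap → [5, 28, 22]
extract-min → returns 5:
  remove root 5; move last element 22 to root → [22, 28] (no swap needed)
extract-min → returns 22:
  remove root 22; move last element 28 to root → [28] (no swap needed)
insert 3:
  append 3 at index 1 → [28, 3]
  3 < parent 28 at index 0, swap → [3, 28]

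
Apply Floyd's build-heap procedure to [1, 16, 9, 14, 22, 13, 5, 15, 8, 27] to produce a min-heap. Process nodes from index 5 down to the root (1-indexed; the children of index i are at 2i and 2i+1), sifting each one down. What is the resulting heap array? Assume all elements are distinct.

sift down from index 5: already satisfies heap property
sift down from index 4:
  14 vs smaller child 8 at index 9, swap → [1, 16, 9, 8, 22, 13, 5, 15, 14, 27]
sift down from index 3:
  9 vs smaller child 5 at index 7, swap → [1, 16, 5, 8, 22, 13, 9, 15, 14, 27]
sift down from index 2:
  16 vs smaller child 8 at index 4, swap → [1, 8, 5, 16, 22, 13, 9, 15, 14, 27]
  16 vs smaller child 14 at index 9, swap → [1, 8, 5, 14, 22, 13, 9, 15, 16, 27]
sift down from index 1: already satisfies heap property

[1, 8, 5, 14, 22, 13, 9, 15, 16, 27]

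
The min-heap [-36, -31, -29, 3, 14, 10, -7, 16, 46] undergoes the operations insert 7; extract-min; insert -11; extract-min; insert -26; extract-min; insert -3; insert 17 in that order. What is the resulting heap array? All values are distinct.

[-26, -11, -7, 14, -3, 10, 7, 16, 46, 3, 17]

insert 7:
  append 7 at index 9 → [-36, -31, -29, 3, 14, 10, -7, 16, 46, 7]
  7 < parent 14 at index 4, swap → [-36, -31, -29, 3, 7, 10, -7, 16, 46, 14]
extract-min → returns -36:
  remove root -36; move last element 14 to root → [14, -31, -29, 3, 7, 10, -7, 16, 46]
  14 vs smaller child -31 at index 1, swap → [-31, 14, -29, 3, 7, 10, -7, 16, 46]
  14 vs smaller child 3 at index 3, swap → [-31, 3, -29, 14, 7, 10, -7, 16, 46]
insert -11:
  append -11 at index 9 → [-31, 3, -29, 14, 7, 10, -7, 16, 46, -11]
  -11 < parent 7 at index 4, swap → [-31, 3, -29, 14, -11, 10, -7, 16, 46, 7]
  -11 < parent 3 at index 1, swap → [-31, -11, -29, 14, 3, 10, -7, 16, 46, 7]
extract-min → returns -31:
  remove root -31; move last element 7 to root → [7, -11, -29, 14, 3, 10, -7, 16, 46]
  7 vs smaller child -29 at index 2, swap → [-29, -11, 7, 14, 3, 10, -7, 16, 46]
  7 vs smaller child -7 at index 6, swap → [-29, -11, -7, 14, 3, 10, 7, 16, 46]
insert -26:
  append -26 at index 9 → [-29, -11, -7, 14, 3, 10, 7, 16, 46, -26]
  -26 < parent 3 at index 4, swap → [-29, -11, -7, 14, -26, 10, 7, 16, 46, 3]
  -26 < parent -11 at index 1, swap → [-29, -26, -7, 14, -11, 10, 7, 16, 46, 3]
extract-min → returns -29:
  remove root -29; move last element 3 to root → [3, -26, -7, 14, -11, 10, 7, 16, 46]
  3 vs smaller child -26 at index 1, swap → [-26, 3, -7, 14, -11, 10, 7, 16, 46]
  3 vs smaller child -11 at index 4, swap → [-26, -11, -7, 14, 3, 10, 7, 16, 46]
insert -3:
  append -3 at index 9 → [-26, -11, -7, 14, 3, 10, 7, 16, 46, -3]
  -3 < parent 3 at index 4, swap → [-26, -11, -7, 14, -3, 10, 7, 16, 46, 3]
insert 17:
  append 17 at index 10 → [-26, -11, -7, 14, -3, 10, 7, 16, 46, 3, 17] (no swap needed)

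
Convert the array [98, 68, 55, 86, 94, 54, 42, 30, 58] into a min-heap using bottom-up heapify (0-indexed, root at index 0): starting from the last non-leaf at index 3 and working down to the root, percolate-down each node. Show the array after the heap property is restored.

sift down from index 3:
  86 vs smaller child 30 at index 7, swap → [98, 68, 55, 30, 94, 54, 42, 86, 58]
sift down from index 2:
  55 vs smaller child 42 at index 6, swap → [98, 68, 42, 30, 94, 54, 55, 86, 58]
sift down from index 1:
  68 vs smaller child 30 at index 3, swap → [98, 30, 42, 68, 94, 54, 55, 86, 58]
  68 vs smaller child 58 at index 8, swap → [98, 30, 42, 58, 94, 54, 55, 86, 68]
sift down from index 0:
  98 vs smaller child 30 at index 1, swap → [30, 98, 42, 58, 94, 54, 55, 86, 68]
  98 vs smaller child 58 at index 3, swap → [30, 58, 42, 98, 94, 54, 55, 86, 68]
  98 vs smaller child 68 at index 8, swap → [30, 58, 42, 68, 94, 54, 55, 86, 98]

[30, 58, 42, 68, 94, 54, 55, 86, 98]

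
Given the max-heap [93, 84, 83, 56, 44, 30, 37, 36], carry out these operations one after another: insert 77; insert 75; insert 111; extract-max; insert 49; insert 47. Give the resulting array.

[93, 84, 83, 77, 75, 47, 37, 36, 56, 44, 49, 30]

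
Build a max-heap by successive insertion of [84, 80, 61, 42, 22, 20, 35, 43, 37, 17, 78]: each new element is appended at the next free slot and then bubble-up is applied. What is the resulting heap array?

Insert 84:
  append 84 at index 0 → [84] (no swap needed)
Insert 80:
  append 80 at index 1 → [84, 80] (no swap needed)
Insert 61:
  append 61 at index 2 → [84, 80, 61] (no swap needed)
Insert 42:
  append 42 at index 3 → [84, 80, 61, 42] (no swap needed)
Insert 22:
  append 22 at index 4 → [84, 80, 61, 42, 22] (no swap needed)
Insert 20:
  append 20 at index 5 → [84, 80, 61, 42, 22, 20] (no swap needed)
Insert 35:
  append 35 at index 6 → [84, 80, 61, 42, 22, 20, 35] (no swap needed)
Insert 43:
  append 43 at index 7 → [84, 80, 61, 42, 22, 20, 35, 43]
  43 > parent 42 at index 3, swap → [84, 80, 61, 43, 22, 20, 35, 42]
Insert 37:
  append 37 at index 8 → [84, 80, 61, 43, 22, 20, 35, 42, 37] (no swap needed)
Insert 17:
  append 17 at index 9 → [84, 80, 61, 43, 22, 20, 35, 42, 37, 17] (no swap needed)
Insert 78:
  append 78 at index 10 → [84, 80, 61, 43, 22, 20, 35, 42, 37, 17, 78]
  78 > parent 22 at index 4, swap → [84, 80, 61, 43, 78, 20, 35, 42, 37, 17, 22]

[84, 80, 61, 43, 78, 20, 35, 42, 37, 17, 22]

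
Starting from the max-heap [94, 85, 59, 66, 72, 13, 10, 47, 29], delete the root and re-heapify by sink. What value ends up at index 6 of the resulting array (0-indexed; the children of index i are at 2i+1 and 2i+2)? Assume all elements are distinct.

10

remove root 94; move last element 29 to root → [29, 85, 59, 66, 72, 13, 10, 47]
29 vs larger child 85 at index 1, swap → [85, 29, 59, 66, 72, 13, 10, 47]
29 vs larger child 72 at index 4, swap → [85, 72, 59, 66, 29, 13, 10, 47]
resulting array: [85, 72, 59, 66, 29, 13, 10, 47]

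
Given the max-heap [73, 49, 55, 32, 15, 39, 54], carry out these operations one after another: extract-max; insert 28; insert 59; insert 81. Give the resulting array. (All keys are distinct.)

[81, 59, 54, 55, 15, 39, 28, 32, 49]

extract-max → returns 73:
  remove root 73; move last element 54 to root → [54, 49, 55, 32, 15, 39]
  54 vs larger child 55 at index 2, swap → [55, 49, 54, 32, 15, 39]
insert 28:
  append 28 at index 6 → [55, 49, 54, 32, 15, 39, 28] (no swap needed)
insert 59:
  append 59 at index 7 → [55, 49, 54, 32, 15, 39, 28, 59]
  59 > parent 32 at index 3, swap → [55, 49, 54, 59, 15, 39, 28, 32]
  59 > parent 49 at index 1, swap → [55, 59, 54, 49, 15, 39, 28, 32]
  59 > parent 55 at index 0, swap → [59, 55, 54, 49, 15, 39, 28, 32]
insert 81:
  append 81 at index 8 → [59, 55, 54, 49, 15, 39, 28, 32, 81]
  81 > parent 49 at index 3, swap → [59, 55, 54, 81, 15, 39, 28, 32, 49]
  81 > parent 55 at index 1, swap → [59, 81, 54, 55, 15, 39, 28, 32, 49]
  81 > parent 59 at index 0, swap → [81, 59, 54, 55, 15, 39, 28, 32, 49]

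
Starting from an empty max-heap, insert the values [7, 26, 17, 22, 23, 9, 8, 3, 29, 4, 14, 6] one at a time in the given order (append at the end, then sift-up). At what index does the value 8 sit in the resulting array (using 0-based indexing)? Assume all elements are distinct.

Insert 7:
  append 7 at index 0 → [7] (no swap needed)
Insert 26:
  append 26 at index 1 → [7, 26]
  26 > parent 7 at index 0, swap → [26, 7]
Insert 17:
  append 17 at index 2 → [26, 7, 17] (no swap needed)
Insert 22:
  append 22 at index 3 → [26, 7, 17, 22]
  22 > parent 7 at index 1, swap → [26, 22, 17, 7]
Insert 23:
  append 23 at index 4 → [26, 22, 17, 7, 23]
  23 > parent 22 at index 1, swap → [26, 23, 17, 7, 22]
Insert 9:
  append 9 at index 5 → [26, 23, 17, 7, 22, 9] (no swap needed)
Insert 8:
  append 8 at index 6 → [26, 23, 17, 7, 22, 9, 8] (no swap needed)
Insert 3:
  append 3 at index 7 → [26, 23, 17, 7, 22, 9, 8, 3] (no swap needed)
Insert 29:
  append 29 at index 8 → [26, 23, 17, 7, 22, 9, 8, 3, 29]
  29 > parent 7 at index 3, swap → [26, 23, 17, 29, 22, 9, 8, 3, 7]
  29 > parent 23 at index 1, swap → [26, 29, 17, 23, 22, 9, 8, 3, 7]
  29 > parent 26 at index 0, swap → [29, 26, 17, 23, 22, 9, 8, 3, 7]
Insert 4:
  append 4 at index 9 → [29, 26, 17, 23, 22, 9, 8, 3, 7, 4] (no swap needed)
Insert 14:
  append 14 at index 10 → [29, 26, 17, 23, 22, 9, 8, 3, 7, 4, 14] (no swap needed)
Insert 6:
  append 6 at index 11 → [29, 26, 17, 23, 22, 9, 8, 3, 7, 4, 14, 6] (no swap needed)
resulting array: [29, 26, 17, 23, 22, 9, 8, 3, 7, 4, 14, 6]

6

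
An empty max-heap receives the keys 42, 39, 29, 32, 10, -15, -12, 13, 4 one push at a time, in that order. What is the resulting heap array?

[42, 39, 29, 32, 10, -15, -12, 13, 4]

Insert 42:
  append 42 at index 0 → [42] (no swap needed)
Insert 39:
  append 39 at index 1 → [42, 39] (no swap needed)
Insert 29:
  append 29 at index 2 → [42, 39, 29] (no swap needed)
Insert 32:
  append 32 at index 3 → [42, 39, 29, 32] (no swap needed)
Insert 10:
  append 10 at index 4 → [42, 39, 29, 32, 10] (no swap needed)
Insert -15:
  append -15 at index 5 → [42, 39, 29, 32, 10, -15] (no swap needed)
Insert -12:
  append -12 at index 6 → [42, 39, 29, 32, 10, -15, -12] (no swap needed)
Insert 13:
  append 13 at index 7 → [42, 39, 29, 32, 10, -15, -12, 13] (no swap needed)
Insert 4:
  append 4 at index 8 → [42, 39, 29, 32, 10, -15, -12, 13, 4] (no swap needed)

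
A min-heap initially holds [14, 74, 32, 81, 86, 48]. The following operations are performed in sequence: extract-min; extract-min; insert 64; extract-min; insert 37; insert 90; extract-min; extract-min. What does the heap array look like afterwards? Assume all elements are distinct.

extract-min → returns 14:
  remove root 14; move last element 48 to root → [48, 74, 32, 81, 86]
  48 vs smaller child 32 at index 2, swap → [32, 74, 48, 81, 86]
extract-min → returns 32:
  remove root 32; move last element 86 to root → [86, 74, 48, 81]
  86 vs smaller child 48 at index 2, swap → [48, 74, 86, 81]
insert 64:
  append 64 at index 4 → [48, 74, 86, 81, 64]
  64 < parent 74 at index 1, swap → [48, 64, 86, 81, 74]
extract-min → returns 48:
  remove root 48; move last element 74 to root → [74, 64, 86, 81]
  74 vs smaller child 64 at index 1, swap → [64, 74, 86, 81]
insert 37:
  append 37 at index 4 → [64, 74, 86, 81, 37]
  37 < parent 74 at index 1, swap → [64, 37, 86, 81, 74]
  37 < parent 64 at index 0, swap → [37, 64, 86, 81, 74]
insert 90:
  append 90 at index 5 → [37, 64, 86, 81, 74, 90] (no swap needed)
extract-min → returns 37:
  remove root 37; move last element 90 to root → [90, 64, 86, 81, 74]
  90 vs smaller child 64 at index 1, swap → [64, 90, 86, 81, 74]
  90 vs smaller child 74 at index 4, swap → [64, 74, 86, 81, 90]
extract-min → returns 64:
  remove root 64; move last element 90 to root → [90, 74, 86, 81]
  90 vs smaller child 74 at index 1, swap → [74, 90, 86, 81]
  90 vs only child 81 at index 3, swap → [74, 81, 86, 90]

[74, 81, 86, 90]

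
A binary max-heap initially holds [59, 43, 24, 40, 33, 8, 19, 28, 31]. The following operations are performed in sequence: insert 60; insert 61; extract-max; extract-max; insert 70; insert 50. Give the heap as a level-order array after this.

insert 60:
  append 60 at index 9 → [59, 43, 24, 40, 33, 8, 19, 28, 31, 60]
  60 > parent 33 at index 4, swap → [59, 43, 24, 40, 60, 8, 19, 28, 31, 33]
  60 > parent 43 at index 1, swap → [59, 60, 24, 40, 43, 8, 19, 28, 31, 33]
  60 > parent 59 at index 0, swap → [60, 59, 24, 40, 43, 8, 19, 28, 31, 33]
insert 61:
  append 61 at index 10 → [60, 59, 24, 40, 43, 8, 19, 28, 31, 33, 61]
  61 > parent 43 at index 4, swap → [60, 59, 24, 40, 61, 8, 19, 28, 31, 33, 43]
  61 > parent 59 at index 1, swap → [60, 61, 24, 40, 59, 8, 19, 28, 31, 33, 43]
  61 > parent 60 at index 0, swap → [61, 60, 24, 40, 59, 8, 19, 28, 31, 33, 43]
extract-max → returns 61:
  remove root 61; move last element 43 to root → [43, 60, 24, 40, 59, 8, 19, 28, 31, 33]
  43 vs larger child 60 at index 1, swap → [60, 43, 24, 40, 59, 8, 19, 28, 31, 33]
  43 vs larger child 59 at index 4, swap → [60, 59, 24, 40, 43, 8, 19, 28, 31, 33]
extract-max → returns 60:
  remove root 60; move last element 33 to root → [33, 59, 24, 40, 43, 8, 19, 28, 31]
  33 vs larger child 59 at index 1, swap → [59, 33, 24, 40, 43, 8, 19, 28, 31]
  33 vs larger child 43 at index 4, swap → [59, 43, 24, 40, 33, 8, 19, 28, 31]
insert 70:
  append 70 at index 9 → [59, 43, 24, 40, 33, 8, 19, 28, 31, 70]
  70 > parent 33 at index 4, swap → [59, 43, 24, 40, 70, 8, 19, 28, 31, 33]
  70 > parent 43 at index 1, swap → [59, 70, 24, 40, 43, 8, 19, 28, 31, 33]
  70 > parent 59 at index 0, swap → [70, 59, 24, 40, 43, 8, 19, 28, 31, 33]
insert 50:
  append 50 at index 10 → [70, 59, 24, 40, 43, 8, 19, 28, 31, 33, 50]
  50 > parent 43 at index 4, swap → [70, 59, 24, 40, 50, 8, 19, 28, 31, 33, 43]

[70, 59, 24, 40, 50, 8, 19, 28, 31, 33, 43]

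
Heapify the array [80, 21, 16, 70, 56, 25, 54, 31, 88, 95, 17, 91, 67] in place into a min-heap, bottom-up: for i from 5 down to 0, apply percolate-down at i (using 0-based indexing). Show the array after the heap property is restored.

sift down from index 5: already satisfies heap property
sift down from index 4:
  56 vs smaller child 17 at index 10, swap → [80, 21, 16, 70, 17, 25, 54, 31, 88, 95, 56, 91, 67]
sift down from index 3:
  70 vs smaller child 31 at index 7, swap → [80, 21, 16, 31, 17, 25, 54, 70, 88, 95, 56, 91, 67]
sift down from index 2: already satisfies heap property
sift down from index 1:
  21 vs smaller child 17 at index 4, swap → [80, 17, 16, 31, 21, 25, 54, 70, 88, 95, 56, 91, 67]
sift down from index 0:
  80 vs smaller child 16 at index 2, swap → [16, 17, 80, 31, 21, 25, 54, 70, 88, 95, 56, 91, 67]
  80 vs smaller child 25 at index 5, swap → [16, 17, 25, 31, 21, 80, 54, 70, 88, 95, 56, 91, 67]
  80 vs smaller child 67 at index 12, swap → [16, 17, 25, 31, 21, 67, 54, 70, 88, 95, 56, 91, 80]

[16, 17, 25, 31, 21, 67, 54, 70, 88, 95, 56, 91, 80]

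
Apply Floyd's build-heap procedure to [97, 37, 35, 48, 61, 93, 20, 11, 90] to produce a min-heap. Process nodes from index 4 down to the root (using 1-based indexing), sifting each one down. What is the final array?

[11, 37, 20, 48, 61, 93, 35, 97, 90]

sift down from index 4:
  48 vs smaller child 11 at index 8, swap → [97, 37, 35, 11, 61, 93, 20, 48, 90]
sift down from index 3:
  35 vs smaller child 20 at index 7, swap → [97, 37, 20, 11, 61, 93, 35, 48, 90]
sift down from index 2:
  37 vs smaller child 11 at index 4, swap → [97, 11, 20, 37, 61, 93, 35, 48, 90]
sift down from index 1:
  97 vs smaller child 11 at index 2, swap → [11, 97, 20, 37, 61, 93, 35, 48, 90]
  97 vs smaller child 37 at index 4, swap → [11, 37, 20, 97, 61, 93, 35, 48, 90]
  97 vs smaller child 48 at index 8, swap → [11, 37, 20, 48, 61, 93, 35, 97, 90]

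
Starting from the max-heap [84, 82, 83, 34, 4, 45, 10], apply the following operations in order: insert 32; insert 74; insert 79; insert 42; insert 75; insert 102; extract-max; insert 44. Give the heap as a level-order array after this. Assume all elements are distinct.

insert 32:
  append 32 at index 7 → [84, 82, 83, 34, 4, 45, 10, 32] (no swap needed)
insert 74:
  append 74 at index 8 → [84, 82, 83, 34, 4, 45, 10, 32, 74]
  74 > parent 34 at index 3, swap → [84, 82, 83, 74, 4, 45, 10, 32, 34]
insert 79:
  append 79 at index 9 → [84, 82, 83, 74, 4, 45, 10, 32, 34, 79]
  79 > parent 4 at index 4, swap → [84, 82, 83, 74, 79, 45, 10, 32, 34, 4]
insert 42:
  append 42 at index 10 → [84, 82, 83, 74, 79, 45, 10, 32, 34, 4, 42] (no swap needed)
insert 75:
  append 75 at index 11 → [84, 82, 83, 74, 79, 45, 10, 32, 34, 4, 42, 75]
  75 > parent 45 at index 5, swap → [84, 82, 83, 74, 79, 75, 10, 32, 34, 4, 42, 45]
insert 102:
  append 102 at index 12 → [84, 82, 83, 74, 79, 75, 10, 32, 34, 4, 42, 45, 102]
  102 > parent 75 at index 5, swap → [84, 82, 83, 74, 79, 102, 10, 32, 34, 4, 42, 45, 75]
  102 > parent 83 at index 2, swap → [84, 82, 102, 74, 79, 83, 10, 32, 34, 4, 42, 45, 75]
  102 > parent 84 at index 0, swap → [102, 82, 84, 74, 79, 83, 10, 32, 34, 4, 42, 45, 75]
extract-max → returns 102:
  remove root 102; move last element 75 to root → [75, 82, 84, 74, 79, 83, 10, 32, 34, 4, 42, 45]
  75 vs larger child 84 at index 2, swap → [84, 82, 75, 74, 79, 83, 10, 32, 34, 4, 42, 45]
  75 vs larger child 83 at index 5, swap → [84, 82, 83, 74, 79, 75, 10, 32, 34, 4, 42, 45]
insert 44:
  append 44 at index 12 → [84, 82, 83, 74, 79, 75, 10, 32, 34, 4, 42, 45, 44] (no swap needed)

[84, 82, 83, 74, 79, 75, 10, 32, 34, 4, 42, 45, 44]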